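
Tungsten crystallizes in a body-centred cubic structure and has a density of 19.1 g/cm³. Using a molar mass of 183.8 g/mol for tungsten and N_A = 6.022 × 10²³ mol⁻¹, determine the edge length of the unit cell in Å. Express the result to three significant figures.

3.17 Å

With Z = 2 atoms per BCC cell, a³ = Z·M/(N_A·ρ) = 2 × 183.8 / (6.022 × 10²³ × 19.10 g/cm³) = 3.196 × 10^-23 cm³.
a = (3.196 × 10^-23)^(1/3) = 3.173 × 10^-8 cm = 3.17 Å.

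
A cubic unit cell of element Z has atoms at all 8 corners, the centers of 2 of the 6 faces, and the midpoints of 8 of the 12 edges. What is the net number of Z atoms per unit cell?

Corner atoms are shared by 8 cells (1/8 each), face atoms by 2 (1/2 each), edge atoms by 4 (1/4 each).
Net atoms = 8 × 1/8 + 2 × 1/2 + 8 × 1/4 = 1 + 1 + 2 = 4.

4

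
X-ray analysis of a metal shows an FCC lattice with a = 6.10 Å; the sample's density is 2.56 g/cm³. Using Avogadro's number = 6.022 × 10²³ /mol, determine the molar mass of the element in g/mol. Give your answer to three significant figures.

An FCC cell has Z = 4 atoms; a = 6.100 × 10^-8 cm.
M = ρ·N_A·a³/Z = 2.56 × 6.022 × 10²³ × 2.270 × 10^-22 / 4 = 87.5 g/mol.

87.5 g/mol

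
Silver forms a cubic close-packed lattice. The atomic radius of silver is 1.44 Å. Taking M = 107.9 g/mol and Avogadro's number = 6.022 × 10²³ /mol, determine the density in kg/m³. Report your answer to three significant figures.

10600 kg/m³

In an FCC lattice, atoms touch along the face diagonal, so √2·a = 4r, giving a = 4.073 Å = 4.073 × 10^-8 cm.
With Z = 4, ρ = Z·M/(N_A·a³) = 4 × 107.9 / (6.022 × 10²³ × 6.757 × 10^-23) = 10.61 g/cm³ = 10600 kg/m³.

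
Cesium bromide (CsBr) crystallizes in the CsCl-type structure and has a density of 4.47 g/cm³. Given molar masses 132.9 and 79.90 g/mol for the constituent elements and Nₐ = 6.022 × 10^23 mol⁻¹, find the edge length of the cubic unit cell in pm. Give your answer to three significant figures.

429 pm

M(CsBr) = 212.8 g/mol; Z = 1 formula unit per cell.
a³ = Z·M/(N_A·ρ) = 1 × 212.8 / (6.022 × 10²³ × 4.47) = 7.905 × 10^-23 cm³, so a = 4.292 × 10^-8 cm = 429 pm.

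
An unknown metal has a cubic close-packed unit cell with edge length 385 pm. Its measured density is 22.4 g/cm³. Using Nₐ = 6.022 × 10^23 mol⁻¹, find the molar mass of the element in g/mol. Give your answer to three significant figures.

An FCC cell has Z = 4 atoms; a = 3.850 × 10^-8 cm.
M = ρ·N_A·a³/Z = 22.4 × 6.022 × 10²³ × 5.707 × 10^-23 / 4 = 192 g/mol.

192 g/mol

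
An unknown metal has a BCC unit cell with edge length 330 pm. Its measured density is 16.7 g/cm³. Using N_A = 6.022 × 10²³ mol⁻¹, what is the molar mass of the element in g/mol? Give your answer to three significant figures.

181 g/mol

A BCC cell has Z = 2 atoms; a = 3.300 × 10^-8 cm.
M = ρ·N_A·a³/Z = 16.7 × 6.022 × 10²³ × 3.594 × 10^-23 / 2 = 181 g/mol.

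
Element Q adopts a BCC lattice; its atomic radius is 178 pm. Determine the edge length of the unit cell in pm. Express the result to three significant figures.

In a BCC lattice, atoms touch along the body diagonal, so √3·a = 4r.
a = 4r/√3 = 4 × 178 / 1.7321 = 411 pm.

411 pm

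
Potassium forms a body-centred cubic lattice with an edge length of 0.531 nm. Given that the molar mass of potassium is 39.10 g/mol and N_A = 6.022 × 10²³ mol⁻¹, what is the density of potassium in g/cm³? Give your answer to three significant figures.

A BCC unit cell contains Z = 2 atoms.
Cell volume: a³ = (0.531 nm)³ = (5.310 × 10^-8 cm)³ = 1.497 × 10^-22 cm³.
ρ = Z·M/(N_A·a³) = 2 × 39.10 / (6.022 × 10²³ × 1.497 × 10^-22) = 0.8673 g/cm³.

0.867 g/cm³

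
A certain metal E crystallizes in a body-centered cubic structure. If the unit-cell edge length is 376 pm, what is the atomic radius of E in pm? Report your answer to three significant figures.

In a BCC lattice, atoms touch along the body diagonal, so √3·a = 4r.
r = √3·a/4 = 1.7321 × 376 / 4 = 163 pm.

163 pm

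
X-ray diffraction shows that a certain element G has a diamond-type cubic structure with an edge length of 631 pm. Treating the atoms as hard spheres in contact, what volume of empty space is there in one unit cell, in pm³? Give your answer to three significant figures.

1.66 × 10^8 pm³

In a diamond cubic lattice nearest neighbors lie along the body diagonal with √3·a = 8r, so r = 0.2165a = 136.6 pm.
V_cell = a³ = 2.512 × 10^8 pm³; V_atoms = 8 × (4/3)πr³ = 8.544 × 10^7 pm³.
Empty space = 2.512 × 10^8 − 8.544 × 10^7 = 1.66 × 10^8 pm³.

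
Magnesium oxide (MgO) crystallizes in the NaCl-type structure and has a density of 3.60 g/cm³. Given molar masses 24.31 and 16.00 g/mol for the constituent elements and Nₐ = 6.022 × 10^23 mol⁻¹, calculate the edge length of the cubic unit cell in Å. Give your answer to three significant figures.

4.21 Å

M(MgO) = 40.31 g/mol; Z = 4 formula units per cell.
a³ = Z·M/(N_A·ρ) = 4 × 40.31 / (6.022 × 10²³ × 3.60) = 7.438 × 10^-23 cm³, so a = 4.205 × 10^-8 cm = 4.21 Å.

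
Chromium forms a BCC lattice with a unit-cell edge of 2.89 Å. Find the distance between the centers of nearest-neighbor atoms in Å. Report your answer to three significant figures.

In a BCC structure, atoms touch along the body diagonal, so √3·a = 4r; the nearest-neighbor distance equals 2r = 0.8660·a.
d = 0.8660 × 2.89 = 2.50 Å.

2.50 Å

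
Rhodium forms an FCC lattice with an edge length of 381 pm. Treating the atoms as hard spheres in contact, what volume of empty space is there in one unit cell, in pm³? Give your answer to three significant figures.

In an FCC lattice atoms touch along the face diagonal, so √2·a = 4r, so r = 0.3536a = 134.7 pm.
V_cell = a³ = 5.531 × 10^7 pm³; V_atoms = 4 × (4/3)πr³ = 4.095 × 10^7 pm³.
Empty space = 5.531 × 10^7 − 4.095 × 10^7 = 1.44 × 10^7 pm³.

1.44 × 10^7 pm³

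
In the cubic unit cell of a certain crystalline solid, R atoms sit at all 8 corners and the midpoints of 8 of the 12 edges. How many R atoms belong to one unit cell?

3

Corner atoms are shared by 8 cells (1/8 each), edge atoms by 4 (1/4 each).
Net atoms = 8 × 1/8 + 8 × 1/4 = 1 + 2 = 3.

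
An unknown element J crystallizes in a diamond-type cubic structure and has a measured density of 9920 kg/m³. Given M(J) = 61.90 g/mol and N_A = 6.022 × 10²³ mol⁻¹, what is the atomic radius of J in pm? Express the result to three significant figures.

94.4 pm

For a diamond cubic cell (Z = 8), a³ = Z·M/(N_A·ρ) = 8 × 61.90 / (6.022 × 10²³ × 9.920) = 8.289 × 10^-23 cm³, so a = 4.360 × 10^-8 cm = 436.0 pm.
Nearest neighbors lie along the body diagonal with √3·a = 8r, so r = 0.2165 × a = 94.4 pm.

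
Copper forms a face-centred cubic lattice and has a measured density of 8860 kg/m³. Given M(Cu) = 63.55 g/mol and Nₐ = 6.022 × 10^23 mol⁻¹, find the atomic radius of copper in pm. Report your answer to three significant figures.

128 pm

For an FCC cell (Z = 4), a³ = Z·M/(N_A·ρ) = 4 × 63.55 / (6.022 × 10²³ × 8.860) = 4.764 × 10^-23 cm³, so a = 3.625 × 10^-8 cm = 362.5 pm.
Atoms touch along the face diagonal, so √2·a = 4r, so r = 0.3536 × a = 128 pm.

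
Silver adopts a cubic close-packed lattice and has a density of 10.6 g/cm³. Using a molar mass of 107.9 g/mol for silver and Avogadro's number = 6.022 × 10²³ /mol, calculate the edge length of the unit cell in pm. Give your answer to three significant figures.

407 pm

With Z = 4 atoms per FCC cell, a³ = Z·M/(N_A·ρ) = 4 × 107.9 / (6.022 × 10²³ × 10.60 g/cm³) = 6.761 × 10^-23 cm³.
a = (6.761 × 10^-23)^(1/3) = 4.074 × 10^-8 cm = 407 pm.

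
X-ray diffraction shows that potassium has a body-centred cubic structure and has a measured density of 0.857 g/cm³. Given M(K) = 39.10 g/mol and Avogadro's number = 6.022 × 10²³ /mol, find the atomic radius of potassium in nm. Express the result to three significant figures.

For a BCC cell (Z = 2), a³ = Z·M/(N_A·ρ) = 2 × 39.10 / (6.022 × 10²³ × 0.8570) = 1.515 × 10^-22 cm³, so a = 5.331 × 10^-8 cm = 0.5331 nm.
Atoms touch along the body diagonal, so √3·a = 4r, so r = 0.4330 × a = 0.231 nm.

0.231 nm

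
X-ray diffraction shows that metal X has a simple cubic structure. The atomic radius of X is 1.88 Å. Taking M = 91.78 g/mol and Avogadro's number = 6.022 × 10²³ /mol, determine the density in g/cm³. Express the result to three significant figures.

In a simple cubic lattice, atoms touch along the cell edge, so a = 2r, giving a = 3.760 Å = 3.760 × 10^-8 cm.
With Z = 1, ρ = Z·M/(N_A·a³) = 1 × 91.78 / (6.022 × 10²³ × 5.316 × 10^-23) = 2.867 g/cm³.

2.87 g/cm³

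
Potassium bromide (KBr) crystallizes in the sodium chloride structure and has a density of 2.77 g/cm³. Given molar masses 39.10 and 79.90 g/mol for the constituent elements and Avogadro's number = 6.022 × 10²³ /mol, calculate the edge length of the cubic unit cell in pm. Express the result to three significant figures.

658 pm

M(KBr) = 119.0 g/mol; Z = 4 formula units per cell.
a³ = Z·M/(N_A·ρ) = 4 × 119.0 / (6.022 × 10²³ × 2.77) = 2.854 × 10^-22 cm³, so a = 6.584 × 10^-8 cm = 658 pm.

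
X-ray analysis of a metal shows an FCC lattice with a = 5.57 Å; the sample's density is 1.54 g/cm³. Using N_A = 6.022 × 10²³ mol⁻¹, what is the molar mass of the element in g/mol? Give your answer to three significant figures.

An FCC cell has Z = 4 atoms; a = 5.570 × 10^-8 cm.
M = ρ·N_A·a³/Z = 1.54 × 6.022 × 10²³ × 1.728 × 10^-22 / 4 = 40.1 g/mol.

40.1 g/mol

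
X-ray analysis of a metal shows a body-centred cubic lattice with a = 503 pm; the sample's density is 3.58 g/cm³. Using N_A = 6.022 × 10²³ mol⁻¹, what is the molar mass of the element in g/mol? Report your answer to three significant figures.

137 g/mol

A BCC cell has Z = 2 atoms; a = 5.030 × 10^-8 cm.
M = ρ·N_A·a³/Z = 3.58 × 6.022 × 10²³ × 1.273 × 10^-22 / 2 = 137 g/mol.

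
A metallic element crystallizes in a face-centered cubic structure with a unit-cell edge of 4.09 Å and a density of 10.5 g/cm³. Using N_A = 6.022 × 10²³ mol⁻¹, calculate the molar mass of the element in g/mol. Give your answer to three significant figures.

108 g/mol

An FCC cell has Z = 4 atoms; a = 4.090 × 10^-8 cm.
M = ρ·N_A·a³/Z = 10.5 × 6.022 × 10²³ × 6.842 × 10^-23 / 4 = 108 g/mol.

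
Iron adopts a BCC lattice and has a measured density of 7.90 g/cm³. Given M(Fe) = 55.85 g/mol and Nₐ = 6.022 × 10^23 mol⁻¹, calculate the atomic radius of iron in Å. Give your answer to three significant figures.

For a BCC cell (Z = 2), a³ = Z·M/(N_A·ρ) = 2 × 55.85 / (6.022 × 10²³ × 7.900) = 2.348 × 10^-23 cm³, so a = 2.863 × 10^-8 cm = 2.863 Å.
Atoms touch along the body diagonal, so √3·a = 4r, so r = 0.4330 × a = 1.24 Å.

1.24 Å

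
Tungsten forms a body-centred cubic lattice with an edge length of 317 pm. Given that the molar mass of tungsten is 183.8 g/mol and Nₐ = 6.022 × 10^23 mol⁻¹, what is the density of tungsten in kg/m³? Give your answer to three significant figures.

A BCC unit cell contains Z = 2 atoms.
Cell volume: a³ = (317 pm)³ = (3.170 × 10^-8 cm)³ = 3.186 × 10^-23 cm³.
ρ = Z·M/(N_A·a³) = 2 × 183.8 / (6.022 × 10²³ × 3.186 × 10^-23) = 19.16 g/cm³ = 19200 kg/m³.

19200 kg/m³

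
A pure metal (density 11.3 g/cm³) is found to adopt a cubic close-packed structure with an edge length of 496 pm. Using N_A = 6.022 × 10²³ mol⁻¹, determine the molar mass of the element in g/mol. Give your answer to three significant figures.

An FCC cell has Z = 4 atoms; a = 4.960 × 10^-8 cm.
M = ρ·N_A·a³/Z = 11.3 × 6.022 × 10²³ × 1.220 × 10^-22 / 4 = 208 g/mol.

208 g/mol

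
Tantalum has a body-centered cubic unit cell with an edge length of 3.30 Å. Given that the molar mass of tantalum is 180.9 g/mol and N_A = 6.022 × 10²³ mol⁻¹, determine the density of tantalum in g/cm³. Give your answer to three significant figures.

16.7 g/cm³

A BCC unit cell contains Z = 2 atoms.
Cell volume: a³ = (3.30 Å)³ = (3.300 × 10^-8 cm)³ = 3.594 × 10^-23 cm³.
ρ = Z·M/(N_A·a³) = 2 × 180.9 / (6.022 × 10²³ × 3.594 × 10^-23) = 16.72 g/cm³.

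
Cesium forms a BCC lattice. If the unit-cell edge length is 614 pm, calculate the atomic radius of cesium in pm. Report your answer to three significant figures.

In a BCC lattice, atoms touch along the body diagonal, so √3·a = 4r.
r = √3·a/4 = 1.7321 × 614 / 4 = 266 pm.

266 pm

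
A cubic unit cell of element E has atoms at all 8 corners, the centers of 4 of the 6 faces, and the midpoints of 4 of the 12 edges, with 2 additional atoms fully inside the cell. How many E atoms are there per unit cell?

6

Corner atoms are shared by 8 cells (1/8 each), face atoms by 2 (1/2 each), edge atoms by 4 (1/4 each), interior atoms are unshared.
Net atoms = 8 × 1/8 + 4 × 1/2 + 4 × 1/4 + 2 = 1 + 2 + 1 + 2 = 6.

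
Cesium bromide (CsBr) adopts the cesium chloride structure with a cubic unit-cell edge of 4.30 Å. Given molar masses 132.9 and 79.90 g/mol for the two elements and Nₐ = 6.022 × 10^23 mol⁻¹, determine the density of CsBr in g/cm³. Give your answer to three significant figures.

The cesium chloride structure contains Z = 1 formula unit per cell; M(CsBr) = 132.9 + 79.90 = 212.8 g/mol.
a³ = (4.300 × 10^-8 cm)³ = 7.951 × 10^-23 cm³.
ρ = 1 × 212.8 / (6.022 × 10²³ × 7.951 × 10^-23) = 4.445 g/cm³.

4.44 g/cm³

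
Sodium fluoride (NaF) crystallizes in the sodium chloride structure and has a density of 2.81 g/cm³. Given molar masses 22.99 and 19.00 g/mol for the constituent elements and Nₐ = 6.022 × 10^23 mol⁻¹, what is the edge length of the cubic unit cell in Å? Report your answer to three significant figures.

4.63 Å

M(NaF) = 41.99 g/mol; Z = 4 formula units per cell.
a³ = Z·M/(N_A·ρ) = 4 × 41.99 / (6.022 × 10²³ × 2.81) = 9.926 × 10^-23 cm³, so a = 4.630 × 10^-8 cm = 4.63 Å.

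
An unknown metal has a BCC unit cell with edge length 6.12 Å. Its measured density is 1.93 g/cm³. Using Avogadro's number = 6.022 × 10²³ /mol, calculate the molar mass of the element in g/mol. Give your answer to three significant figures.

A BCC cell has Z = 2 atoms; a = 6.120 × 10^-8 cm.
M = ρ·N_A·a³/Z = 1.93 × 6.022 × 10²³ × 2.292 × 10^-22 / 2 = 133 g/mol.

133 g/mol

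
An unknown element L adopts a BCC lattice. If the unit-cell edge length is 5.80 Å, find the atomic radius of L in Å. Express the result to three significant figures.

In a BCC lattice, atoms touch along the body diagonal, so √3·a = 4r.
r = √3·a/4 = 1.7321 × 5.80 / 4 = 2.51 Å.

2.51 Å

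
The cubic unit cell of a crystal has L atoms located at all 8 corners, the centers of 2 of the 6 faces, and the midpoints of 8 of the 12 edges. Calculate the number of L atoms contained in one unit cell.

4

Corner atoms are shared by 8 cells (1/8 each), face atoms by 2 (1/2 each), edge atoms by 4 (1/4 each).
Net atoms = 8 × 1/8 + 2 × 1/2 + 8 × 1/4 = 1 + 1 + 2 = 4.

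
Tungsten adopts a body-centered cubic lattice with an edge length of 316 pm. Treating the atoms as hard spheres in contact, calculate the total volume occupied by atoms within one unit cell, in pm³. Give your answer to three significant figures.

In a BCC lattice atoms touch along the body diagonal, so √3·a = 4r, so r = 0.4330a = 136.8 pm.
V_atoms = Z × (4/3)πr³ = 2 × (4/3)π × (136.8)³ = 2.15 × 10^7 pm³.

2.15 × 10^7 pm³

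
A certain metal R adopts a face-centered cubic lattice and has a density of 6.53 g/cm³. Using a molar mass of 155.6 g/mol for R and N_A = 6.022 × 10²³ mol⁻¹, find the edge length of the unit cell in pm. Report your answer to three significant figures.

With Z = 4 atoms per FCC cell, a³ = Z·M/(N_A·ρ) = 4 × 155.6 / (6.022 × 10²³ × 6.530 g/cm³) = 1.583 × 10^-22 cm³.
a = (1.583 × 10^-22)^(1/3) = 5.409 × 10^-8 cm = 541 pm.

541 pm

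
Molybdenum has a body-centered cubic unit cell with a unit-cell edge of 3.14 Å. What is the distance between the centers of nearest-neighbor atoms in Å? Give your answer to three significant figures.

In a BCC structure, atoms touch along the body diagonal, so √3·a = 4r; the nearest-neighbor distance equals 2r = 0.8660·a.
d = 0.8660 × 3.14 = 2.72 Å.

2.72 Å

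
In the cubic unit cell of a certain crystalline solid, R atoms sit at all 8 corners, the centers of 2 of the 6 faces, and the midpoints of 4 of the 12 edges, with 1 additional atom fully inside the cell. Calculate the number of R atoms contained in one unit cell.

4

Corner atoms are shared by 8 cells (1/8 each), face atoms by 2 (1/2 each), edge atoms by 4 (1/4 each), interior atoms are unshared.
Net atoms = 8 × 1/8 + 2 × 1/2 + 4 × 1/4 + 1 = 1 + 1 + 1 + 1 = 4.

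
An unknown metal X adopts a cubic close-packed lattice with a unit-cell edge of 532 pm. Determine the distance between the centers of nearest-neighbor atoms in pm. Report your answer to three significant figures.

376 pm

In an FCC structure, atoms touch along the face diagonal, so √2·a = 4r; the nearest-neighbor distance equals 2r = 0.7071·a.
d = 0.7071 × 532 = 376 pm.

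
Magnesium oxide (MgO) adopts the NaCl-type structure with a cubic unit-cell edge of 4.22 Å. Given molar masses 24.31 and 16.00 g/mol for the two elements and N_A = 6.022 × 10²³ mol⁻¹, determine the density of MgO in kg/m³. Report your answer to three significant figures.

The NaCl-type structure contains Z = 4 formula units per cell; M(MgO) = 24.31 + 16.00 = 40.31 g/mol.
a³ = (4.220 × 10^-8 cm)³ = 7.515 × 10^-23 cm³.
ρ = 4 × 40.31 / (6.022 × 10²³ × 7.515 × 10^-23) = 3.563 g/cm³ = 3560 kg/m³.

3560 kg/m³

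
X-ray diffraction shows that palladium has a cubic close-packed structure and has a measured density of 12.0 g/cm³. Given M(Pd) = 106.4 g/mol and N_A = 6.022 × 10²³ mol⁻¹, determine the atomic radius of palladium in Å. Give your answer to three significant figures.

For an FCC cell (Z = 4), a³ = Z·M/(N_A·ρ) = 4 × 106.4 / (6.022 × 10²³ × 12.00) = 5.890 × 10^-23 cm³, so a = 3.891 × 10^-8 cm = 3.891 Å.
Atoms touch along the face diagonal, so √2·a = 4r, so r = 0.3536 × a = 1.38 Å.

1.38 Å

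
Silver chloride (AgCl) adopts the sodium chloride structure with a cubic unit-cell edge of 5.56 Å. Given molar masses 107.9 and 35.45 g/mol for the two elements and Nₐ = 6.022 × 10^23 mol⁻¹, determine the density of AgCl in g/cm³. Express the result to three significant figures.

The sodium chloride structure contains Z = 4 formula units per cell; M(AgCl) = 107.9 + 35.45 = 143.35 g/mol.
a³ = (5.560 × 10^-8 cm)³ = 1.719 × 10^-22 cm³.
ρ = 4 × 143.35 / (6.022 × 10²³ × 1.719 × 10^-22) = 5.540 g/cm³.

5.54 g/cm³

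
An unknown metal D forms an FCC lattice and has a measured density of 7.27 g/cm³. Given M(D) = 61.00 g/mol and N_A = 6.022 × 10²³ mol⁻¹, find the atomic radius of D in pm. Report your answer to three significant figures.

135 pm

For an FCC cell (Z = 4), a³ = Z·M/(N_A·ρ) = 4 × 61.00 / (6.022 × 10²³ × 7.270) = 5.573 × 10^-23 cm³, so a = 3.820 × 10^-8 cm = 382.0 pm.
Atoms touch along the face diagonal, so √2·a = 4r, so r = 0.3536 × a = 135 pm.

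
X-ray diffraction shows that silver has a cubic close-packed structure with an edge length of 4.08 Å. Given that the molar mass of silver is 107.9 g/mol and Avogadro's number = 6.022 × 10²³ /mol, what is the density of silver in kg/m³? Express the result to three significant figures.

An FCC unit cell contains Z = 4 atoms.
Cell volume: a³ = (4.08 Å)³ = (4.080 × 10^-8 cm)³ = 6.792 × 10^-23 cm³.
ρ = Z·M/(N_A·a³) = 4 × 107.9 / (6.022 × 10²³ × 6.792 × 10^-23) = 10.55 g/cm³ = 10600 kg/m³.

10600 kg/m³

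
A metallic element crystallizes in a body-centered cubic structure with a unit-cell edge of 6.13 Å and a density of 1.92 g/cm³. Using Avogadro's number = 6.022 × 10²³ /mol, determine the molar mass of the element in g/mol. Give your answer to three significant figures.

A BCC cell has Z = 2 atoms; a = 6.130 × 10^-8 cm.
M = ρ·N_A·a³/Z = 1.92 × 6.022 × 10²³ × 2.303 × 10^-22 / 2 = 133 g/mol.

133 g/mol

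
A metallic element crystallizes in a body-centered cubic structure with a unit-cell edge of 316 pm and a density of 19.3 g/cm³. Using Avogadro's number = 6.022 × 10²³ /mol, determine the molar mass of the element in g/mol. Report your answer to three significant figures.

183 g/mol

A BCC cell has Z = 2 atoms; a = 3.160 × 10^-8 cm.
M = ρ·N_A·a³/Z = 19.3 × 6.022 × 10²³ × 3.155 × 10^-23 / 2 = 183 g/mol.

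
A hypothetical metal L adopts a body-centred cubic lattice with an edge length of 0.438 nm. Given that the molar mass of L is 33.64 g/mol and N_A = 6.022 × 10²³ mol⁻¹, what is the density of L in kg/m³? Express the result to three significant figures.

1330 kg/m³

A BCC unit cell contains Z = 2 atoms.
Cell volume: a³ = (0.438 nm)³ = (4.380 × 10^-8 cm)³ = 8.403 × 10^-23 cm³.
ρ = Z·M/(N_A·a³) = 2 × 33.64 / (6.022 × 10²³ × 8.403 × 10^-23) = 1.330 g/cm³ = 1330 kg/m³.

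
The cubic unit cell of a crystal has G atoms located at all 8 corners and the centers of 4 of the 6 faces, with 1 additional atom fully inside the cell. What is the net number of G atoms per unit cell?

4

Corner atoms are shared by 8 cells (1/8 each), face atoms by 2 (1/2 each), interior atoms are unshared.
Net atoms = 8 × 1/8 + 4 × 1/2 + 1 = 1 + 2 + 1 = 4.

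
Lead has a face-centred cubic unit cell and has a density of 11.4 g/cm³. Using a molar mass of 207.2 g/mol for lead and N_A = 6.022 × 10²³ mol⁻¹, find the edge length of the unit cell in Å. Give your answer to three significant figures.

With Z = 4 atoms per FCC cell, a³ = Z·M/(N_A·ρ) = 4 × 207.2 / (6.022 × 10²³ × 11.40 g/cm³) = 1.207 × 10^-22 cm³.
a = (1.207 × 10^-22)^(1/3) = 4.942 × 10^-8 cm = 4.94 Å.

4.94 Å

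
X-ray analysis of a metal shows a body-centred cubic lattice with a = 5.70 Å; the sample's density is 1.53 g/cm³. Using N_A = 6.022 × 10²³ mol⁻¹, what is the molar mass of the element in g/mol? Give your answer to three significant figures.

A BCC cell has Z = 2 atoms; a = 5.700 × 10^-8 cm.
M = ρ·N_A·a³/Z = 1.53 × 6.022 × 10²³ × 1.852 × 10^-22 / 2 = 85.3 g/mol.

85.3 g/mol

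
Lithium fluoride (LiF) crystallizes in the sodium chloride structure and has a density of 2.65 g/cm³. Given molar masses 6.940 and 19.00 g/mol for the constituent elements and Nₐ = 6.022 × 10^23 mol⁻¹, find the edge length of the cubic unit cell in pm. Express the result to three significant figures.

M(LiF) = 25.94 g/mol; Z = 4 formula units per cell.
a³ = Z·M/(N_A·ρ) = 4 × 25.94 / (6.022 × 10²³ × 2.65) = 6.502 × 10^-23 cm³, so a = 4.021 × 10^-8 cm = 402 pm.

402 pm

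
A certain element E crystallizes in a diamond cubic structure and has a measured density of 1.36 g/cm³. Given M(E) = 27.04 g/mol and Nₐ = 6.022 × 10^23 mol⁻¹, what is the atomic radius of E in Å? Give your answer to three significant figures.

1.39 Å

For a diamond cubic cell (Z = 8), a³ = Z·M/(N_A·ρ) = 8 × 27.04 / (6.022 × 10²³ × 1.360) = 2.641 × 10^-22 cm³, so a = 6.416 × 10^-8 cm = 6.416 Å.
Nearest neighbors lie along the body diagonal with √3·a = 8r, so r = 0.2165 × a = 1.39 Å.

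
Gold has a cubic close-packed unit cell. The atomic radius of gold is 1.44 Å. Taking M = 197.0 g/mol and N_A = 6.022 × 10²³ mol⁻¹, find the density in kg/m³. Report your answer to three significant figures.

19400 kg/m³

In an FCC lattice, atoms touch along the face diagonal, so √2·a = 4r, giving a = 4.073 Å = 4.073 × 10^-8 cm.
With Z = 4, ρ = Z·M/(N_A·a³) = 4 × 197.0 / (6.022 × 10²³ × 6.757 × 10^-23) = 19.37 g/cm³ = 19400 kg/m³.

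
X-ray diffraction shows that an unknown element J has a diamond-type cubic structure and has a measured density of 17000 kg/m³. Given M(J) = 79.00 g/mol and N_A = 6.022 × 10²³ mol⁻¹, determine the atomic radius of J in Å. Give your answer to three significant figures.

0.856 Å

For a diamond cubic cell (Z = 8), a³ = Z·M/(N_A·ρ) = 8 × 79.00 / (6.022 × 10²³ × 17.00) = 6.173 × 10^-23 cm³, so a = 3.952 × 10^-8 cm = 3.952 Å.
Nearest neighbors lie along the body diagonal with √3·a = 8r, so r = 0.2165 × a = 0.856 Å.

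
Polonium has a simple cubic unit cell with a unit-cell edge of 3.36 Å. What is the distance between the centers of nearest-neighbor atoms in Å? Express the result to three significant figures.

3.36 Å

In a simple cubic structure, atoms touch along the cell edge, so a = 2r; the nearest-neighbor distance equals 2r = 1.000·a.
d = 1.000 × 3.36 = 3.36 Å.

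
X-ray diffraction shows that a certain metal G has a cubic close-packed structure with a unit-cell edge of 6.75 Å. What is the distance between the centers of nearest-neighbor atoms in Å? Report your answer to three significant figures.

4.77 Å

In an FCC structure, atoms touch along the face diagonal, so √2·a = 4r; the nearest-neighbor distance equals 2r = 0.7071·a.
d = 0.7071 × 6.75 = 4.77 Å.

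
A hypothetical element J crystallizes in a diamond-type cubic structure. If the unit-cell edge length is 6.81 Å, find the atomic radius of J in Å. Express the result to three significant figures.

1.47 Å

In a diamond cubic lattice, nearest neighbors lie along the body diagonal with √3·a = 8r.
r = √3·a/8 = 1.7321 × 6.81 / 8 = 1.47 Å.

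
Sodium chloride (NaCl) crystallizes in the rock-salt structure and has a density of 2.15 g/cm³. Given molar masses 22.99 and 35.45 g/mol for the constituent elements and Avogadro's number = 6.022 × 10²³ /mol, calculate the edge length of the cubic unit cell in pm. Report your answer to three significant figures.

565 pm

M(NaCl) = 58.44 g/mol; Z = 4 formula units per cell.
a³ = Z·M/(N_A·ρ) = 4 × 58.44 / (6.022 × 10²³ × 2.15) = 1.805 × 10^-22 cm³, so a = 5.652 × 10^-8 cm = 565 pm.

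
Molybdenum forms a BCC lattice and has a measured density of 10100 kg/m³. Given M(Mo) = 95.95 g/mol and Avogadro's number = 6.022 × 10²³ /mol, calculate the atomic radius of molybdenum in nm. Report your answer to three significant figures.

0.137 nm

For a BCC cell (Z = 2), a³ = Z·M/(N_A·ρ) = 2 × 95.95 / (6.022 × 10²³ × 10.10) = 3.155 × 10^-23 cm³, so a = 3.160 × 10^-8 cm = 0.3160 nm.
Atoms touch along the body diagonal, so √3·a = 4r, so r = 0.4330 × a = 0.137 nm.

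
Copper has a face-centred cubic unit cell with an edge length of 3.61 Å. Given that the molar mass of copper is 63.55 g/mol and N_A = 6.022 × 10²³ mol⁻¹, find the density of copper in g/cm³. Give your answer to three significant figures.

8.97 g/cm³

An FCC unit cell contains Z = 4 atoms.
Cell volume: a³ = (3.61 Å)³ = (3.610 × 10^-8 cm)³ = 4.705 × 10^-23 cm³.
ρ = Z·M/(N_A·a³) = 4 × 63.55 / (6.022 × 10²³ × 4.705 × 10^-23) = 8.972 g/cm³.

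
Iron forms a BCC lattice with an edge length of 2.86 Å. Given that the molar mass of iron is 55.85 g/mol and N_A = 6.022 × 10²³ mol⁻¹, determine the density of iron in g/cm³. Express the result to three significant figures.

A BCC unit cell contains Z = 2 atoms.
Cell volume: a³ = (2.86 Å)³ = (2.860 × 10^-8 cm)³ = 2.339 × 10^-23 cm³.
ρ = Z·M/(N_A·a³) = 2 × 55.85 / (6.022 × 10²³ × 2.339 × 10^-23) = 7.929 g/cm³.

7.93 g/cm³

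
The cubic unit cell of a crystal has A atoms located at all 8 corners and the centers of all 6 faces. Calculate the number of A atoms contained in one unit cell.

4

Corner atoms are shared by 8 cells (1/8 each), face atoms by 2 (1/2 each).
Net atoms = 8 × 1/8 + 6 × 1/2 = 1 + 3 = 4.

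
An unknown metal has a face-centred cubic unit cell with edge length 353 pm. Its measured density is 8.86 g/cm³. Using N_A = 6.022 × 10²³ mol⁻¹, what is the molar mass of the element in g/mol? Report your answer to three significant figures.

58.7 g/mol

An FCC cell has Z = 4 atoms; a = 3.530 × 10^-8 cm.
M = ρ·N_A·a³/Z = 8.86 × 6.022 × 10²³ × 4.399 × 10^-23 / 4 = 58.7 g/mol.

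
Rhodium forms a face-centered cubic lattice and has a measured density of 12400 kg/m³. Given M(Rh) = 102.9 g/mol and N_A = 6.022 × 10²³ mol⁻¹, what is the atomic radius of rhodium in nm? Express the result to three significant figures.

0.135 nm

For an FCC cell (Z = 4), a³ = Z·M/(N_A·ρ) = 4 × 102.9 / (6.022 × 10²³ × 12.40) = 5.512 × 10^-23 cm³, so a = 3.806 × 10^-8 cm = 0.3806 nm.
Atoms touch along the face diagonal, so √2·a = 4r, so r = 0.3536 × a = 0.135 nm.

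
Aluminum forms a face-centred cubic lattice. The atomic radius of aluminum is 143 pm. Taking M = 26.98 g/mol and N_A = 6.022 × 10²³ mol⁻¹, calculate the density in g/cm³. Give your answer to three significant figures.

In an FCC lattice, atoms touch along the face diagonal, so √2·a = 4r, giving a = 404.5 pm = 4.045 × 10^-8 cm.
With Z = 4, ρ = Z·M/(N_A·a³) = 4 × 26.98 / (6.022 × 10²³ × 6.617 × 10^-23) = 2.708 g/cm³.

2.71 g/cm³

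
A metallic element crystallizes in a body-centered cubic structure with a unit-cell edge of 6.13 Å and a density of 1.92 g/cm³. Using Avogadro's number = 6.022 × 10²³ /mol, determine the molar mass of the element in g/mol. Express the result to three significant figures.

133 g/mol

A BCC cell has Z = 2 atoms; a = 6.130 × 10^-8 cm.
M = ρ·N_A·a³/Z = 1.92 × 6.022 × 10²³ × 2.303 × 10^-22 / 2 = 133 g/mol.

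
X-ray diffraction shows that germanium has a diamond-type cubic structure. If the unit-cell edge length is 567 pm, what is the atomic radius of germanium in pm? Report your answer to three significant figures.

In a diamond cubic lattice, nearest neighbors lie along the body diagonal with √3·a = 8r.
r = √3·a/8 = 1.7321 × 567 / 8 = 123 pm.

123 pm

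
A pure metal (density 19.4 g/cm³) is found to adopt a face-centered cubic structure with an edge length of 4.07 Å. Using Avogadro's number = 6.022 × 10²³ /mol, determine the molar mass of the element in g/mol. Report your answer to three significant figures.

197 g/mol

An FCC cell has Z = 4 atoms; a = 4.070 × 10^-8 cm.
M = ρ·N_A·a³/Z = 19.4 × 6.022 × 10²³ × 6.742 × 10^-23 / 4 = 197 g/mol.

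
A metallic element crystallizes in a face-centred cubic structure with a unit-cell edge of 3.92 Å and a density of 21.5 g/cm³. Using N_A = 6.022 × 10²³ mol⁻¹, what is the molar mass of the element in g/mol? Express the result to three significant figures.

195 g/mol

An FCC cell has Z = 4 atoms; a = 3.920 × 10^-8 cm.
M = ρ·N_A·a³/Z = 21.5 × 6.022 × 10²³ × 6.024 × 10^-23 / 4 = 195 g/mol.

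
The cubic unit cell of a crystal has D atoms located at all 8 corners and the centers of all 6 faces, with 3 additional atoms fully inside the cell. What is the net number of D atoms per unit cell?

Corner atoms are shared by 8 cells (1/8 each), face atoms by 2 (1/2 each), interior atoms are unshared.
Net atoms = 8 × 1/8 + 6 × 1/2 + 3 = 1 + 3 + 3 = 7.

7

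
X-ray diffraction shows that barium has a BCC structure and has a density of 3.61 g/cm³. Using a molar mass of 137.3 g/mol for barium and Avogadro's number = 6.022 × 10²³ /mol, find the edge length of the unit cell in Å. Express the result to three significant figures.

5.02 Å

With Z = 2 atoms per BCC cell, a³ = Z·M/(N_A·ρ) = 2 × 137.3 / (6.022 × 10²³ × 3.610 g/cm³) = 1.263 × 10^-22 cm³.
a = (1.263 × 10^-22)^(1/3) = 5.017 × 10^-8 cm = 5.02 Å.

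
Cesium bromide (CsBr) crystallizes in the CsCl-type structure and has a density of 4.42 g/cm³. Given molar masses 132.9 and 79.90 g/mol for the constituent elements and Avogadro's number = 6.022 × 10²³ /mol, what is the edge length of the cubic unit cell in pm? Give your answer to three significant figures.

M(CsBr) = 212.8 g/mol; Z = 1 formula unit per cell.
a³ = Z·M/(N_A·ρ) = 1 × 212.8 / (6.022 × 10²³ × 4.42) = 7.995 × 10^-23 cm³, so a = 4.308 × 10^-8 cm = 431 pm.

431 pm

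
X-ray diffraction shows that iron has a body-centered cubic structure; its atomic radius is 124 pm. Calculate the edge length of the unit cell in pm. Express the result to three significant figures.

In a BCC lattice, atoms touch along the body diagonal, so √3·a = 4r.
a = 4r/√3 = 4 × 124 / 1.7321 = 286 pm.

286 pm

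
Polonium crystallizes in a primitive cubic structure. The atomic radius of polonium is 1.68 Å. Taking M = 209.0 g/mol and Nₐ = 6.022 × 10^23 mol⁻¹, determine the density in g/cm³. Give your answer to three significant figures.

In a simple cubic lattice, atoms touch along the cell edge, so a = 2r, giving a = 3.360 Å = 3.360 × 10^-8 cm.
With Z = 1, ρ = Z·M/(N_A·a³) = 1 × 209.0 / (6.022 × 10²³ × 3.793 × 10^-23) = 9.149 g/cm³.

9.15 g/cm³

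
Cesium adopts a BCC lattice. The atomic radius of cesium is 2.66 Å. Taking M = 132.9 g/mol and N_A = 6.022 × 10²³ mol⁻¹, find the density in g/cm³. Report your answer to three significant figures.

In a BCC lattice, atoms touch along the body diagonal, so √3·a = 4r, giving a = 6.143 Å = 6.143 × 10^-8 cm.
With Z = 2, ρ = Z·M/(N_A·a³) = 2 × 132.9 / (6.022 × 10²³ × 2.318 × 10^-22) = 1.904 g/cm³.

1.90 g/cm³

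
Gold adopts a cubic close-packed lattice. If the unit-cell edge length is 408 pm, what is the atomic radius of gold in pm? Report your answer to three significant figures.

In an FCC lattice, atoms touch along the face diagonal, so √2·a = 4r.
r = √2·a/4 = 1.4142 × 408 / 4 = 144 pm.

144 pm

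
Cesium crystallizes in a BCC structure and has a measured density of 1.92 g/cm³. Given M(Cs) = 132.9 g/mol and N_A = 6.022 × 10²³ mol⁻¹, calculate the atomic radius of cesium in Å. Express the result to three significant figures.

For a BCC cell (Z = 2), a³ = Z·M/(N_A·ρ) = 2 × 132.9 / (6.022 × 10²³ × 1.920) = 2.299 × 10^-22 cm³, so a = 6.126 × 10^-8 cm = 6.126 Å.
Atoms touch along the body diagonal, so √3·a = 4r, so r = 0.4330 × a = 2.65 Å.

2.65 Å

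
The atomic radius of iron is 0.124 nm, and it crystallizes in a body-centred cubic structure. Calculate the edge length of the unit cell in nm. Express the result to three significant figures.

In a BCC lattice, atoms touch along the body diagonal, so √3·a = 4r.
a = 4r/√3 = 4 × 0.124 / 1.7321 = 0.286 nm.

0.286 nm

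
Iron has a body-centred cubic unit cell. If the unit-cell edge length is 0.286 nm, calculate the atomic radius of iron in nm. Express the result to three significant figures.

0.124 nm

In a BCC lattice, atoms touch along the body diagonal, so √3·a = 4r.
r = √3·a/4 = 1.7321 × 0.286 / 4 = 0.124 nm.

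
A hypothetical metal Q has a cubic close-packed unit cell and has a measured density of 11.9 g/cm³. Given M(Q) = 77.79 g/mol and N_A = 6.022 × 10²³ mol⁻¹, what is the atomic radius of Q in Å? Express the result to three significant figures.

For an FCC cell (Z = 4), a³ = Z·M/(N_A·ρ) = 4 × 77.79 / (6.022 × 10²³ × 11.90) = 4.342 × 10^-23 cm³, so a = 3.515 × 10^-8 cm = 3.515 Å.
Atoms touch along the face diagonal, so √2·a = 4r, so r = 0.3536 × a = 1.24 Å.

1.24 Å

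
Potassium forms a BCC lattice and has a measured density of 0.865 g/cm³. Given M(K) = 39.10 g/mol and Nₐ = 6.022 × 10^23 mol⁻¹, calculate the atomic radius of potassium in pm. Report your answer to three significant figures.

For a BCC cell (Z = 2), a³ = Z·M/(N_A·ρ) = 2 × 39.10 / (6.022 × 10²³ × 0.8650) = 1.501 × 10^-22 cm³, so a = 5.315 × 10^-8 cm = 531.5 pm.
Atoms touch along the body diagonal, so √3·a = 4r, so r = 0.4330 × a = 230 pm.

230 pm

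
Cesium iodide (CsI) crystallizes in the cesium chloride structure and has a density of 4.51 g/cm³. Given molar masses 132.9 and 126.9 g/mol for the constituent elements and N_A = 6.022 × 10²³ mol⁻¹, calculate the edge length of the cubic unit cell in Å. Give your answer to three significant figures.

4.57 Å

M(CsI) = 259.8 g/mol; Z = 1 formula unit per cell.
a³ = Z·M/(N_A·ρ) = 1 × 259.8 / (6.022 × 10²³ × 4.51) = 9.566 × 10^-23 cm³, so a = 4.573 × 10^-8 cm = 4.57 Å.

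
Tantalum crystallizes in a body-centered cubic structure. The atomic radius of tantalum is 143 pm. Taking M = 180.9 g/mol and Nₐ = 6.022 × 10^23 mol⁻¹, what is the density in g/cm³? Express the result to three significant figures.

16.7 g/cm³

In a BCC lattice, atoms touch along the body diagonal, so √3·a = 4r, giving a = 330.2 pm = 3.302 × 10^-8 cm.
With Z = 2, ρ = Z·M/(N_A·a³) = 2 × 180.9 / (6.022 × 10²³ × 3.602 × 10^-23) = 16.68 g/cm³.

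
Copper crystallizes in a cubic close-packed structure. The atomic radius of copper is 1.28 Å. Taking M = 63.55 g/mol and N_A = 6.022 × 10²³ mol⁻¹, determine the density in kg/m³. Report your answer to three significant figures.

8900 kg/m³

In an FCC lattice, atoms touch along the face diagonal, so √2·a = 4r, giving a = 3.620 Å = 3.620 × 10^-8 cm.
With Z = 4, ρ = Z·M/(N_A·a³) = 4 × 63.55 / (6.022 × 10²³ × 4.745 × 10^-23) = 8.895 g/cm³ = 8900 kg/m³.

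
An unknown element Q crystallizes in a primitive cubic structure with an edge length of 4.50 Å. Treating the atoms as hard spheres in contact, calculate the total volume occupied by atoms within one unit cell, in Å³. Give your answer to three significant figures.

47.7 Å³

In a simple cubic lattice atoms touch along the cell edge, so a = 2r, so r = 0.5000a = 2.250 Å.
V_atoms = Z × (4/3)πr³ = 1 × (4/3)π × (2.250)³ = 47.7 Å³.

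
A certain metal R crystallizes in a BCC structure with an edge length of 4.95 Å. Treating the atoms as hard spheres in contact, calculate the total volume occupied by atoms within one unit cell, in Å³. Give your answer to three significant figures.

In a BCC lattice atoms touch along the body diagonal, so √3·a = 4r, so r = 0.4330a = 2.143 Å.
V_atoms = Z × (4/3)πr³ = 2 × (4/3)π × (2.143)³ = 82.5 Å³.

82.5 Å³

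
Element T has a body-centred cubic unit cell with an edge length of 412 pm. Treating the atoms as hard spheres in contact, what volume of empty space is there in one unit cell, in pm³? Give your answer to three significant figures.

In a BCC lattice atoms touch along the body diagonal, so √3·a = 4r, so r = 0.4330a = 178.4 pm.
V_cell = a³ = 6.993 × 10^7 pm³; V_atoms = 2 × (4/3)πr³ = 4.757 × 10^7 pm³.
Empty space = 6.993 × 10^7 − 4.757 × 10^7 = 2.24 × 10^7 pm³.

2.24 × 10^7 pm³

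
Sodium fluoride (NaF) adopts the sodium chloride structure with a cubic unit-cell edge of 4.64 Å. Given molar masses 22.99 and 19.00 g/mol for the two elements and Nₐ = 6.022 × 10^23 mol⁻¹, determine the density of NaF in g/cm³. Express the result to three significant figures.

2.79 g/cm³

The sodium chloride structure contains Z = 4 formula units per cell; M(NaF) = 22.99 + 19.00 = 41.99 g/mol.
a³ = (4.640 × 10^-8 cm)³ = 9.990 × 10^-23 cm³.
ρ = 4 × 41.99 / (6.022 × 10²³ × 9.990 × 10^-23) = 2.792 g/cm³.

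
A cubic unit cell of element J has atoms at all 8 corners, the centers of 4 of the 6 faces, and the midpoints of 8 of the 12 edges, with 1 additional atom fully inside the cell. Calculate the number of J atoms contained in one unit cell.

6

Corner atoms are shared by 8 cells (1/8 each), face atoms by 2 (1/2 each), edge atoms by 4 (1/4 each), interior atoms are unshared.
Net atoms = 8 × 1/8 + 4 × 1/2 + 8 × 1/4 + 1 = 1 + 2 + 2 + 1 = 6.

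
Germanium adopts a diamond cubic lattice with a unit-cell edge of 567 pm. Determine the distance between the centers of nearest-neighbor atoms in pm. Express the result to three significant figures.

In a diamond cubic structure, nearest neighbors lie along the body diagonal with √3·a = 8r; the nearest-neighbor distance equals 2r = 0.4330·a.
d = 0.4330 × 567 = 246 pm.

246 pm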